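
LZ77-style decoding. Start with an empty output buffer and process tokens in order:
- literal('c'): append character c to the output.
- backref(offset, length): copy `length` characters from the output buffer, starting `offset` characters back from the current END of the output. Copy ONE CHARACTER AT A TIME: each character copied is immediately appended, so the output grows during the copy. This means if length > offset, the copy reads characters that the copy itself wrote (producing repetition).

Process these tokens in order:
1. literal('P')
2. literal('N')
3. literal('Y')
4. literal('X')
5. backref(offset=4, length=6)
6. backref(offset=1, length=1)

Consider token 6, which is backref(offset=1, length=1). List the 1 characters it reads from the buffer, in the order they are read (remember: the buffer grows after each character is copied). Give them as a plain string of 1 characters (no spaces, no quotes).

Token 1: literal('P'). Output: "P"
Token 2: literal('N'). Output: "PN"
Token 3: literal('Y'). Output: "PNY"
Token 4: literal('X'). Output: "PNYX"
Token 5: backref(off=4, len=6) (overlapping!). Copied 'PNYXPN' from pos 0. Output: "PNYXPNYXPN"
Token 6: backref(off=1, len=1). Buffer before: "PNYXPNYXPN" (len 10)
  byte 1: read out[9]='N', append. Buffer now: "PNYXPNYXPNN"

Answer: N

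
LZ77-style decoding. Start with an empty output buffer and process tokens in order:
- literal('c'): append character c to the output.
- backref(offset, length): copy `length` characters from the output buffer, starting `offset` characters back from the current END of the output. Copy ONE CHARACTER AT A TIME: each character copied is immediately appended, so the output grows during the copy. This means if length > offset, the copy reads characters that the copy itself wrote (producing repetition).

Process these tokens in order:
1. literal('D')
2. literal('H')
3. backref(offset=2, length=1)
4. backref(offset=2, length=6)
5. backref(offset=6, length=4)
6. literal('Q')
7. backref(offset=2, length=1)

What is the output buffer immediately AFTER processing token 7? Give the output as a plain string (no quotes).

Answer: DHDHDHDHDHDHDQD

Derivation:
Token 1: literal('D'). Output: "D"
Token 2: literal('H'). Output: "DH"
Token 3: backref(off=2, len=1). Copied 'D' from pos 0. Output: "DHD"
Token 4: backref(off=2, len=6) (overlapping!). Copied 'HDHDHD' from pos 1. Output: "DHDHDHDHD"
Token 5: backref(off=6, len=4). Copied 'HDHD' from pos 3. Output: "DHDHDHDHDHDHD"
Token 6: literal('Q'). Output: "DHDHDHDHDHDHDQ"
Token 7: backref(off=2, len=1). Copied 'D' from pos 12. Output: "DHDHDHDHDHDHDQD"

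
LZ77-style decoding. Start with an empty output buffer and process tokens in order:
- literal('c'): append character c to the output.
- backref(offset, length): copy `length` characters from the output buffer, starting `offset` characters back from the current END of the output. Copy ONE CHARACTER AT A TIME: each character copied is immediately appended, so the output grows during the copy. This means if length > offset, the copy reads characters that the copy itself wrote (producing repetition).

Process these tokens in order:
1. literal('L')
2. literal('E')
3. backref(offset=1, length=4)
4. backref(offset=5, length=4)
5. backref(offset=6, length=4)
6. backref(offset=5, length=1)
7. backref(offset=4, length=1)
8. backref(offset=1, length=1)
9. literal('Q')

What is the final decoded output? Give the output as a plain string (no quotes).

Token 1: literal('L'). Output: "L"
Token 2: literal('E'). Output: "LE"
Token 3: backref(off=1, len=4) (overlapping!). Copied 'EEEE' from pos 1. Output: "LEEEEE"
Token 4: backref(off=5, len=4). Copied 'EEEE' from pos 1. Output: "LEEEEEEEEE"
Token 5: backref(off=6, len=4). Copied 'EEEE' from pos 4. Output: "LEEEEEEEEEEEEE"
Token 6: backref(off=5, len=1). Copied 'E' from pos 9. Output: "LEEEEEEEEEEEEEE"
Token 7: backref(off=4, len=1). Copied 'E' from pos 11. Output: "LEEEEEEEEEEEEEEE"
Token 8: backref(off=1, len=1). Copied 'E' from pos 15. Output: "LEEEEEEEEEEEEEEEE"
Token 9: literal('Q'). Output: "LEEEEEEEEEEEEEEEEQ"

Answer: LEEEEEEEEEEEEEEEEQ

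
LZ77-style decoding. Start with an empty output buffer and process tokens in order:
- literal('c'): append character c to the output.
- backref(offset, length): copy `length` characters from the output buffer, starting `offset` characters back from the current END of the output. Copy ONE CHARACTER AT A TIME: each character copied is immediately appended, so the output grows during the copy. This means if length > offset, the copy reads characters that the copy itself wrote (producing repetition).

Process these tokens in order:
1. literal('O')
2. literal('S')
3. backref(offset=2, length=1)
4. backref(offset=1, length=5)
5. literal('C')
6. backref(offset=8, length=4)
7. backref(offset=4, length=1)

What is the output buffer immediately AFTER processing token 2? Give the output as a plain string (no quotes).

Token 1: literal('O'). Output: "O"
Token 2: literal('S'). Output: "OS"

Answer: OS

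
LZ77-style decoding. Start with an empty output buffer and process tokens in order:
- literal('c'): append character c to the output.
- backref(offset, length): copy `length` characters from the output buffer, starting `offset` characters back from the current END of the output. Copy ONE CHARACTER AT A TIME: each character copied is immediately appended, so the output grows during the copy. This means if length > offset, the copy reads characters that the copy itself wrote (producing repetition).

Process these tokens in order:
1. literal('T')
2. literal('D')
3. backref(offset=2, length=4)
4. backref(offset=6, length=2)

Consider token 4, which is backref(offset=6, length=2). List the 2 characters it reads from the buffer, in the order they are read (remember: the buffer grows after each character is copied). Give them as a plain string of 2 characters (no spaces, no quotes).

Answer: TD

Derivation:
Token 1: literal('T'). Output: "T"
Token 2: literal('D'). Output: "TD"
Token 3: backref(off=2, len=4) (overlapping!). Copied 'TDTD' from pos 0. Output: "TDTDTD"
Token 4: backref(off=6, len=2). Buffer before: "TDTDTD" (len 6)
  byte 1: read out[0]='T', append. Buffer now: "TDTDTDT"
  byte 2: read out[1]='D', append. Buffer now: "TDTDTDTD"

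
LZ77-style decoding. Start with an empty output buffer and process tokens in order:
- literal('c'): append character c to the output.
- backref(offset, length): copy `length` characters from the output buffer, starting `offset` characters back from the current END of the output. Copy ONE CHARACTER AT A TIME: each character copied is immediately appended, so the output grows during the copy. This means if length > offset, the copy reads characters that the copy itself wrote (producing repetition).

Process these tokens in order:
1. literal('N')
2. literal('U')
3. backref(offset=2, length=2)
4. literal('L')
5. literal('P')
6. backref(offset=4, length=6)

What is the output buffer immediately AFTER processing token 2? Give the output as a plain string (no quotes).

Answer: NU

Derivation:
Token 1: literal('N'). Output: "N"
Token 2: literal('U'). Output: "NU"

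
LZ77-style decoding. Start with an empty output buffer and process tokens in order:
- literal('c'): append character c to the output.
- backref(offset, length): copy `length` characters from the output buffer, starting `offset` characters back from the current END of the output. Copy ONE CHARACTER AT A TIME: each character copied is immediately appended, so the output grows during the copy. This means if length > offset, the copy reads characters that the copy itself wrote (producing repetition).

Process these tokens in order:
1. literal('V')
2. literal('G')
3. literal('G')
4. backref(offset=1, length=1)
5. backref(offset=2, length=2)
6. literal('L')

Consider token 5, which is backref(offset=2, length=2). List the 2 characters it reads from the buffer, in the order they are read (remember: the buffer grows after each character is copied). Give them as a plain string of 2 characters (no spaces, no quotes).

Answer: GG

Derivation:
Token 1: literal('V'). Output: "V"
Token 2: literal('G'). Output: "VG"
Token 3: literal('G'). Output: "VGG"
Token 4: backref(off=1, len=1). Copied 'G' from pos 2. Output: "VGGG"
Token 5: backref(off=2, len=2). Buffer before: "VGGG" (len 4)
  byte 1: read out[2]='G', append. Buffer now: "VGGGG"
  byte 2: read out[3]='G', append. Buffer now: "VGGGGG"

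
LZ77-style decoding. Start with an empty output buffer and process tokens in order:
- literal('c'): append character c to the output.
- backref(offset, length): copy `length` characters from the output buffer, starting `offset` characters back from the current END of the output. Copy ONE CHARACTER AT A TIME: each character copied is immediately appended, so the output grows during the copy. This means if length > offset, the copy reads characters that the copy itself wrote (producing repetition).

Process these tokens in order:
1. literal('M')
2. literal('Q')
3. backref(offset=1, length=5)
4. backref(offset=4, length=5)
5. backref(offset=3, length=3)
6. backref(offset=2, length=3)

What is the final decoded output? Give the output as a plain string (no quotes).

Token 1: literal('M'). Output: "M"
Token 2: literal('Q'). Output: "MQ"
Token 3: backref(off=1, len=5) (overlapping!). Copied 'QQQQQ' from pos 1. Output: "MQQQQQQ"
Token 4: backref(off=4, len=5) (overlapping!). Copied 'QQQQQ' from pos 3. Output: "MQQQQQQQQQQQ"
Token 5: backref(off=3, len=3). Copied 'QQQ' from pos 9. Output: "MQQQQQQQQQQQQQQ"
Token 6: backref(off=2, len=3) (overlapping!). Copied 'QQQ' from pos 13. Output: "MQQQQQQQQQQQQQQQQQ"

Answer: MQQQQQQQQQQQQQQQQQ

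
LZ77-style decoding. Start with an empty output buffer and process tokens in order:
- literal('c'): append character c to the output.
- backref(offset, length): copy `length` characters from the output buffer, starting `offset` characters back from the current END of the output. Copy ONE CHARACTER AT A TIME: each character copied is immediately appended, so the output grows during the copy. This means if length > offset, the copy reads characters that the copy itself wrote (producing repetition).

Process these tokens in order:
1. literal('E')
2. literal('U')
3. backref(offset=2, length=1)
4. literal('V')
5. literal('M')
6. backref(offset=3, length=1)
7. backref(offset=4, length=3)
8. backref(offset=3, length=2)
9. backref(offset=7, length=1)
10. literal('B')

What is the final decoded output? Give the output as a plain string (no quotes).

Token 1: literal('E'). Output: "E"
Token 2: literal('U'). Output: "EU"
Token 3: backref(off=2, len=1). Copied 'E' from pos 0. Output: "EUE"
Token 4: literal('V'). Output: "EUEV"
Token 5: literal('M'). Output: "EUEVM"
Token 6: backref(off=3, len=1). Copied 'E' from pos 2. Output: "EUEVME"
Token 7: backref(off=4, len=3). Copied 'EVM' from pos 2. Output: "EUEVMEEVM"
Token 8: backref(off=3, len=2). Copied 'EV' from pos 6. Output: "EUEVMEEVMEV"
Token 9: backref(off=7, len=1). Copied 'M' from pos 4. Output: "EUEVMEEVMEVM"
Token 10: literal('B'). Output: "EUEVMEEVMEVMB"

Answer: EUEVMEEVMEVMB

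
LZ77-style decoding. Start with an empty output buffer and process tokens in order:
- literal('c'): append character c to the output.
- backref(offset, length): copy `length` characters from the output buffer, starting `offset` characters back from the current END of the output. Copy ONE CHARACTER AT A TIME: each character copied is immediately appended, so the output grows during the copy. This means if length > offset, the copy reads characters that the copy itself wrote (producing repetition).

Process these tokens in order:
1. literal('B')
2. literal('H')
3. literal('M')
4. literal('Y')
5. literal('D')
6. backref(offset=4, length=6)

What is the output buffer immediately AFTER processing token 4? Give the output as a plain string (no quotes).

Token 1: literal('B'). Output: "B"
Token 2: literal('H'). Output: "BH"
Token 3: literal('M'). Output: "BHM"
Token 4: literal('Y'). Output: "BHMY"

Answer: BHMY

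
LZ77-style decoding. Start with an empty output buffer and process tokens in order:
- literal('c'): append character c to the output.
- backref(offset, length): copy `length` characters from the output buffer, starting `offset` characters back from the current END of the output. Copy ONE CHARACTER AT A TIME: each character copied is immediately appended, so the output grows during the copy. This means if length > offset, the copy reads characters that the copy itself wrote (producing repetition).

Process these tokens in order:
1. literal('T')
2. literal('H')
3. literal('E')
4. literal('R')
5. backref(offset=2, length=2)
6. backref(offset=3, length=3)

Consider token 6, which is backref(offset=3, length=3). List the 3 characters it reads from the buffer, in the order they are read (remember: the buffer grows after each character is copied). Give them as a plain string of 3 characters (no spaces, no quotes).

Answer: RER

Derivation:
Token 1: literal('T'). Output: "T"
Token 2: literal('H'). Output: "TH"
Token 3: literal('E'). Output: "THE"
Token 4: literal('R'). Output: "THER"
Token 5: backref(off=2, len=2). Copied 'ER' from pos 2. Output: "THERER"
Token 6: backref(off=3, len=3). Buffer before: "THERER" (len 6)
  byte 1: read out[3]='R', append. Buffer now: "THERERR"
  byte 2: read out[4]='E', append. Buffer now: "THERERRE"
  byte 3: read out[5]='R', append. Buffer now: "THERERRER"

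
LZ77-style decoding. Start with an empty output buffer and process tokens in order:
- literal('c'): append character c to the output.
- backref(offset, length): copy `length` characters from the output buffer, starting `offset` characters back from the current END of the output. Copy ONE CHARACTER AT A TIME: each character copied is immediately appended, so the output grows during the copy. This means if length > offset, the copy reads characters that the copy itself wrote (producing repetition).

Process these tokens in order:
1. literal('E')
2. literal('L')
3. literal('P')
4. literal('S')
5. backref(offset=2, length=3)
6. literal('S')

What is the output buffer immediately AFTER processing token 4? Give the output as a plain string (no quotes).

Token 1: literal('E'). Output: "E"
Token 2: literal('L'). Output: "EL"
Token 3: literal('P'). Output: "ELP"
Token 4: literal('S'). Output: "ELPS"

Answer: ELPS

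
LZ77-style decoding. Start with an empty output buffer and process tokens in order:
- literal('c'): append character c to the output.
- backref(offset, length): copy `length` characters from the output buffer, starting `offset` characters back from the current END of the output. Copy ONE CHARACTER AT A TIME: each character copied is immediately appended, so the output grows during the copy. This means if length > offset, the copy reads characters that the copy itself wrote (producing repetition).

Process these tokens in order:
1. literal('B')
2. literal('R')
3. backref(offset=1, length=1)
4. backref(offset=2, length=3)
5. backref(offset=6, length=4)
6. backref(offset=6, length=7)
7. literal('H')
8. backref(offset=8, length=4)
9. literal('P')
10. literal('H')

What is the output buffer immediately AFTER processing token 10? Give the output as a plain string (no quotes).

Answer: BRRRRRBRRRRRBRRRRHRRBRPH

Derivation:
Token 1: literal('B'). Output: "B"
Token 2: literal('R'). Output: "BR"
Token 3: backref(off=1, len=1). Copied 'R' from pos 1. Output: "BRR"
Token 4: backref(off=2, len=3) (overlapping!). Copied 'RRR' from pos 1. Output: "BRRRRR"
Token 5: backref(off=6, len=4). Copied 'BRRR' from pos 0. Output: "BRRRRRBRRR"
Token 6: backref(off=6, len=7) (overlapping!). Copied 'RRBRRRR' from pos 4. Output: "BRRRRRBRRRRRBRRRR"
Token 7: literal('H'). Output: "BRRRRRBRRRRRBRRRRH"
Token 8: backref(off=8, len=4). Copied 'RRBR' from pos 10. Output: "BRRRRRBRRRRRBRRRRHRRBR"
Token 9: literal('P'). Output: "BRRRRRBRRRRRBRRRRHRRBRP"
Token 10: literal('H'). Output: "BRRRRRBRRRRRBRRRRHRRBRPH"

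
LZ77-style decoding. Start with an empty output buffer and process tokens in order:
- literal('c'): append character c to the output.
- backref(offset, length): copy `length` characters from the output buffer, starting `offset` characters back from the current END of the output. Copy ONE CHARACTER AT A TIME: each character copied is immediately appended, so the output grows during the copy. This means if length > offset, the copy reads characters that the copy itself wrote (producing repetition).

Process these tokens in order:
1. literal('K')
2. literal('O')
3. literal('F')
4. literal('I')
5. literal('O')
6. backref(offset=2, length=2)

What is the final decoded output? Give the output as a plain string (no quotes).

Answer: KOFIOIO

Derivation:
Token 1: literal('K'). Output: "K"
Token 2: literal('O'). Output: "KO"
Token 3: literal('F'). Output: "KOF"
Token 4: literal('I'). Output: "KOFI"
Token 5: literal('O'). Output: "KOFIO"
Token 6: backref(off=2, len=2). Copied 'IO' from pos 3. Output: "KOFIOIO"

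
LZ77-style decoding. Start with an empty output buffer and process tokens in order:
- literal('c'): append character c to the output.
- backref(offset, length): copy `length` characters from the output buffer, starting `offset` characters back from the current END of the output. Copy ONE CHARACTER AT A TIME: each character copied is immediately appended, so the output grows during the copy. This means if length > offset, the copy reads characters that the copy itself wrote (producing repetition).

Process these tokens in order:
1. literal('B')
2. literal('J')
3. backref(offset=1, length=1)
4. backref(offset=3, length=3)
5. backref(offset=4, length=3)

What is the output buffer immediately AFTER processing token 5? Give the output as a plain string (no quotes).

Token 1: literal('B'). Output: "B"
Token 2: literal('J'). Output: "BJ"
Token 3: backref(off=1, len=1). Copied 'J' from pos 1. Output: "BJJ"
Token 4: backref(off=3, len=3). Copied 'BJJ' from pos 0. Output: "BJJBJJ"
Token 5: backref(off=4, len=3). Copied 'JBJ' from pos 2. Output: "BJJBJJJBJ"

Answer: BJJBJJJBJ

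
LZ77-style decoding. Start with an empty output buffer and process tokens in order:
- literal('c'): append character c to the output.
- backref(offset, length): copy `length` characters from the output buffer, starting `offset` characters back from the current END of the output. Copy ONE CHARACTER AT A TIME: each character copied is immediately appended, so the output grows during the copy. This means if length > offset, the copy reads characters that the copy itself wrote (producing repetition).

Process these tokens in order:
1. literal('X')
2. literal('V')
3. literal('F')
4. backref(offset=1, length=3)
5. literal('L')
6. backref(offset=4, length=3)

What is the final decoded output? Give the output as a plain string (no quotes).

Token 1: literal('X'). Output: "X"
Token 2: literal('V'). Output: "XV"
Token 3: literal('F'). Output: "XVF"
Token 4: backref(off=1, len=3) (overlapping!). Copied 'FFF' from pos 2. Output: "XVFFFF"
Token 5: literal('L'). Output: "XVFFFFL"
Token 6: backref(off=4, len=3). Copied 'FFF' from pos 3. Output: "XVFFFFLFFF"

Answer: XVFFFFLFFF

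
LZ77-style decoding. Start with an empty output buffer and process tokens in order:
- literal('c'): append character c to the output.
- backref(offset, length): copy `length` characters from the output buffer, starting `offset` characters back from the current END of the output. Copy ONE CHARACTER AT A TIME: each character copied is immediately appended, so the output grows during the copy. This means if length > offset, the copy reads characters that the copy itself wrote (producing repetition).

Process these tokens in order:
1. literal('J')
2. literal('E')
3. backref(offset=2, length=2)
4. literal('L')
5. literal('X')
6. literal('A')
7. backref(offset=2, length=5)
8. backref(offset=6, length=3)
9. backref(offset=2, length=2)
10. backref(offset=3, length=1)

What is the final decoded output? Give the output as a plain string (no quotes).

Answer: JEJELXAXAXAXAXAXAA

Derivation:
Token 1: literal('J'). Output: "J"
Token 2: literal('E'). Output: "JE"
Token 3: backref(off=2, len=2). Copied 'JE' from pos 0. Output: "JEJE"
Token 4: literal('L'). Output: "JEJEL"
Token 5: literal('X'). Output: "JEJELX"
Token 6: literal('A'). Output: "JEJELXA"
Token 7: backref(off=2, len=5) (overlapping!). Copied 'XAXAX' from pos 5. Output: "JEJELXAXAXAX"
Token 8: backref(off=6, len=3). Copied 'AXA' from pos 6. Output: "JEJELXAXAXAXAXA"
Token 9: backref(off=2, len=2). Copied 'XA' from pos 13. Output: "JEJELXAXAXAXAXAXA"
Token 10: backref(off=3, len=1). Copied 'A' from pos 14. Output: "JEJELXAXAXAXAXAXAA"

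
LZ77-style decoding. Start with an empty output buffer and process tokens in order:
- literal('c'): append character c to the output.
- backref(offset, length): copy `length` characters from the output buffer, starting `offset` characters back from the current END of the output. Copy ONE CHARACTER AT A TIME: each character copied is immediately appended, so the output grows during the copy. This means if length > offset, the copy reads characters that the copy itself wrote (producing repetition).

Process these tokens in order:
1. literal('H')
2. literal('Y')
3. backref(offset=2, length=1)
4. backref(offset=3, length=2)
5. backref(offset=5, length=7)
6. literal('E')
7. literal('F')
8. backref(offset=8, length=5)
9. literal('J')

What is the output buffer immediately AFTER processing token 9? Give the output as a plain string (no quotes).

Answer: HYHHYHYHHYHYEFYHHYHJ

Derivation:
Token 1: literal('H'). Output: "H"
Token 2: literal('Y'). Output: "HY"
Token 3: backref(off=2, len=1). Copied 'H' from pos 0. Output: "HYH"
Token 4: backref(off=3, len=2). Copied 'HY' from pos 0. Output: "HYHHY"
Token 5: backref(off=5, len=7) (overlapping!). Copied 'HYHHYHY' from pos 0. Output: "HYHHYHYHHYHY"
Token 6: literal('E'). Output: "HYHHYHYHHYHYE"
Token 7: literal('F'). Output: "HYHHYHYHHYHYEF"
Token 8: backref(off=8, len=5). Copied 'YHHYH' from pos 6. Output: "HYHHYHYHHYHYEFYHHYH"
Token 9: literal('J'). Output: "HYHHYHYHHYHYEFYHHYHJ"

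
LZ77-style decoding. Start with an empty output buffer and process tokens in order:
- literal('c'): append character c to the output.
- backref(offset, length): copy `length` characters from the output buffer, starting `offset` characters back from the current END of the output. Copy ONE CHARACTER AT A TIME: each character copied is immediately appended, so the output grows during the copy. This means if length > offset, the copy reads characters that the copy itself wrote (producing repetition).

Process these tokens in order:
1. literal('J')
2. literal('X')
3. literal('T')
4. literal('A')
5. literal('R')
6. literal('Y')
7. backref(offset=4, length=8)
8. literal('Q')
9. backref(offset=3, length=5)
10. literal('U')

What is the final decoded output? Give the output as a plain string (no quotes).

Answer: JXTARYTARYTARYQRYQRYU

Derivation:
Token 1: literal('J'). Output: "J"
Token 2: literal('X'). Output: "JX"
Token 3: literal('T'). Output: "JXT"
Token 4: literal('A'). Output: "JXTA"
Token 5: literal('R'). Output: "JXTAR"
Token 6: literal('Y'). Output: "JXTARY"
Token 7: backref(off=4, len=8) (overlapping!). Copied 'TARYTARY' from pos 2. Output: "JXTARYTARYTARY"
Token 8: literal('Q'). Output: "JXTARYTARYTARYQ"
Token 9: backref(off=3, len=5) (overlapping!). Copied 'RYQRY' from pos 12. Output: "JXTARYTARYTARYQRYQRY"
Token 10: literal('U'). Output: "JXTARYTARYTARYQRYQRYU"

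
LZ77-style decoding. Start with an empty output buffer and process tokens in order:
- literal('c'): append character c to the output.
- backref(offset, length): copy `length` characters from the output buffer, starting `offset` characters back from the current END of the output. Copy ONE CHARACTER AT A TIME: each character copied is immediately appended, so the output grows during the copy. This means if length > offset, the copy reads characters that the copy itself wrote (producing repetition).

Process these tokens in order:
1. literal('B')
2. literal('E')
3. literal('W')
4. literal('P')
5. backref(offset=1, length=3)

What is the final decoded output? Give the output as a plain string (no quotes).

Token 1: literal('B'). Output: "B"
Token 2: literal('E'). Output: "BE"
Token 3: literal('W'). Output: "BEW"
Token 4: literal('P'). Output: "BEWP"
Token 5: backref(off=1, len=3) (overlapping!). Copied 'PPP' from pos 3. Output: "BEWPPPP"

Answer: BEWPPPP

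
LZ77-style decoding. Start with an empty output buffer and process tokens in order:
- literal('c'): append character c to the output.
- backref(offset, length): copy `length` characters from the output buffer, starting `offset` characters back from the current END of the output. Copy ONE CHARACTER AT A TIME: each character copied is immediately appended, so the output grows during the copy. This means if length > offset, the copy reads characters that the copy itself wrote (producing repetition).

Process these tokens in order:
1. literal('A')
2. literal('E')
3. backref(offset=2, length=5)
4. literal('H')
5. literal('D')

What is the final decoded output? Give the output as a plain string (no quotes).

Answer: AEAEAEAHD

Derivation:
Token 1: literal('A'). Output: "A"
Token 2: literal('E'). Output: "AE"
Token 3: backref(off=2, len=5) (overlapping!). Copied 'AEAEA' from pos 0. Output: "AEAEAEA"
Token 4: literal('H'). Output: "AEAEAEAH"
Token 5: literal('D'). Output: "AEAEAEAHD"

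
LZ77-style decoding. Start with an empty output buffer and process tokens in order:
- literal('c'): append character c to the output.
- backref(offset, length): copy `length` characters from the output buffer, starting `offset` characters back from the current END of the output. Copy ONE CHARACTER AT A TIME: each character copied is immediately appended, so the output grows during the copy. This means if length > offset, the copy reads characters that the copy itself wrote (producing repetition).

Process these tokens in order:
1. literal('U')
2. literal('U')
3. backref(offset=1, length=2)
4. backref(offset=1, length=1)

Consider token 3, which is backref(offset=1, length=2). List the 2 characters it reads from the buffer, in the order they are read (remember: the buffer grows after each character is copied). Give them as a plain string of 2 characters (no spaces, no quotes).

Answer: UU

Derivation:
Token 1: literal('U'). Output: "U"
Token 2: literal('U'). Output: "UU"
Token 3: backref(off=1, len=2). Buffer before: "UU" (len 2)
  byte 1: read out[1]='U', append. Buffer now: "UUU"
  byte 2: read out[2]='U', append. Buffer now: "UUUU"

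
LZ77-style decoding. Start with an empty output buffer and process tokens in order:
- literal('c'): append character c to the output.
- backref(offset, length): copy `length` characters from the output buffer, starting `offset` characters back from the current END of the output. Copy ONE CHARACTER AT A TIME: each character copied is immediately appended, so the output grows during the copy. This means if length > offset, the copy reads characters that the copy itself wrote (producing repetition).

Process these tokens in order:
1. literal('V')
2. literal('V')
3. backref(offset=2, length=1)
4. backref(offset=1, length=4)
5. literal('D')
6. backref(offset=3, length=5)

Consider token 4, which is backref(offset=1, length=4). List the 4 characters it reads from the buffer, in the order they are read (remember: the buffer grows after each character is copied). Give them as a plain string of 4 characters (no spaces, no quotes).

Token 1: literal('V'). Output: "V"
Token 2: literal('V'). Output: "VV"
Token 3: backref(off=2, len=1). Copied 'V' from pos 0. Output: "VVV"
Token 4: backref(off=1, len=4). Buffer before: "VVV" (len 3)
  byte 1: read out[2]='V', append. Buffer now: "VVVV"
  byte 2: read out[3]='V', append. Buffer now: "VVVVV"
  byte 3: read out[4]='V', append. Buffer now: "VVVVVV"
  byte 4: read out[5]='V', append. Buffer now: "VVVVVVV"

Answer: VVVV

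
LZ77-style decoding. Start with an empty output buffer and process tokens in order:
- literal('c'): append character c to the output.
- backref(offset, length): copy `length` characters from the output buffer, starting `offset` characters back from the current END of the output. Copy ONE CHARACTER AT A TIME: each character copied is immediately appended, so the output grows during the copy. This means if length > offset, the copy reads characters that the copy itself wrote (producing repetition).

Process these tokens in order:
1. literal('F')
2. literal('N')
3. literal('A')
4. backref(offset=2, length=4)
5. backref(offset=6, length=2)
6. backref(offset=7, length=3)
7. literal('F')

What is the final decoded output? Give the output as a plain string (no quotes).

Answer: FNANANANAANAF

Derivation:
Token 1: literal('F'). Output: "F"
Token 2: literal('N'). Output: "FN"
Token 3: literal('A'). Output: "FNA"
Token 4: backref(off=2, len=4) (overlapping!). Copied 'NANA' from pos 1. Output: "FNANANA"
Token 5: backref(off=6, len=2). Copied 'NA' from pos 1. Output: "FNANANANA"
Token 6: backref(off=7, len=3). Copied 'ANA' from pos 2. Output: "FNANANANAANA"
Token 7: literal('F'). Output: "FNANANANAANAF"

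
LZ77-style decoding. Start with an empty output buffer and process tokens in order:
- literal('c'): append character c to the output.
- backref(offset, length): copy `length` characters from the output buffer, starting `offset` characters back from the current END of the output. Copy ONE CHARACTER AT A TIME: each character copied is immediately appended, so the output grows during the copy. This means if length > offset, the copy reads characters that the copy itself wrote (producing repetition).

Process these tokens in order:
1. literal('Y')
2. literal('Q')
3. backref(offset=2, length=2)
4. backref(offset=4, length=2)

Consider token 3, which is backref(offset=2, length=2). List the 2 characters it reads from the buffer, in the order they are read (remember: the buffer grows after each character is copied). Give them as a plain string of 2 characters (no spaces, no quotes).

Answer: YQ

Derivation:
Token 1: literal('Y'). Output: "Y"
Token 2: literal('Q'). Output: "YQ"
Token 3: backref(off=2, len=2). Buffer before: "YQ" (len 2)
  byte 1: read out[0]='Y', append. Buffer now: "YQY"
  byte 2: read out[1]='Q', append. Buffer now: "YQYQ"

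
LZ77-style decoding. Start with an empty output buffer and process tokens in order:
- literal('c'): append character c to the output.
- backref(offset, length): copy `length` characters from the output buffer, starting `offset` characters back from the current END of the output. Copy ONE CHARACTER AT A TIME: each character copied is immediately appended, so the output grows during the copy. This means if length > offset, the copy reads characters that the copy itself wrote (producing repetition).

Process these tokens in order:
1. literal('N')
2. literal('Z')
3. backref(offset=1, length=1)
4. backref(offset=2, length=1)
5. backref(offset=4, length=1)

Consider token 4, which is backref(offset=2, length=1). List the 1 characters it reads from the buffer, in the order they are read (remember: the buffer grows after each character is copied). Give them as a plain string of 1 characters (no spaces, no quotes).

Answer: Z

Derivation:
Token 1: literal('N'). Output: "N"
Token 2: literal('Z'). Output: "NZ"
Token 3: backref(off=1, len=1). Copied 'Z' from pos 1. Output: "NZZ"
Token 4: backref(off=2, len=1). Buffer before: "NZZ" (len 3)
  byte 1: read out[1]='Z', append. Buffer now: "NZZZ"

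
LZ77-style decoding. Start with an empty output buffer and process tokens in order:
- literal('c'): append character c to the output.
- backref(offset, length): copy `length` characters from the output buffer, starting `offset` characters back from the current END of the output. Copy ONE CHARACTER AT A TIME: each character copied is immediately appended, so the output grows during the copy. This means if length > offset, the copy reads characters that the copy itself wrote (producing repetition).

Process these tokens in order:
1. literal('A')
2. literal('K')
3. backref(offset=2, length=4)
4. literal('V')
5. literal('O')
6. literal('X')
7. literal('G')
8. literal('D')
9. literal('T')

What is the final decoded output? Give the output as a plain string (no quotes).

Token 1: literal('A'). Output: "A"
Token 2: literal('K'). Output: "AK"
Token 3: backref(off=2, len=4) (overlapping!). Copied 'AKAK' from pos 0. Output: "AKAKAK"
Token 4: literal('V'). Output: "AKAKAKV"
Token 5: literal('O'). Output: "AKAKAKVO"
Token 6: literal('X'). Output: "AKAKAKVOX"
Token 7: literal('G'). Output: "AKAKAKVOXG"
Token 8: literal('D'). Output: "AKAKAKVOXGD"
Token 9: literal('T'). Output: "AKAKAKVOXGDT"

Answer: AKAKAKVOXGDT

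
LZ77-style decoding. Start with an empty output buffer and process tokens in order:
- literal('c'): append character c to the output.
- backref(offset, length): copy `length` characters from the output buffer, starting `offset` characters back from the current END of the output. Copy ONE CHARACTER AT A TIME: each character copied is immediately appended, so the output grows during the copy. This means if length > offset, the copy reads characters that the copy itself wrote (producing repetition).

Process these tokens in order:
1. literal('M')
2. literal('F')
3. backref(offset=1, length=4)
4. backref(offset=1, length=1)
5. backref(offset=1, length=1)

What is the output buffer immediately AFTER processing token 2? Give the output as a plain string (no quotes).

Token 1: literal('M'). Output: "M"
Token 2: literal('F'). Output: "MF"

Answer: MF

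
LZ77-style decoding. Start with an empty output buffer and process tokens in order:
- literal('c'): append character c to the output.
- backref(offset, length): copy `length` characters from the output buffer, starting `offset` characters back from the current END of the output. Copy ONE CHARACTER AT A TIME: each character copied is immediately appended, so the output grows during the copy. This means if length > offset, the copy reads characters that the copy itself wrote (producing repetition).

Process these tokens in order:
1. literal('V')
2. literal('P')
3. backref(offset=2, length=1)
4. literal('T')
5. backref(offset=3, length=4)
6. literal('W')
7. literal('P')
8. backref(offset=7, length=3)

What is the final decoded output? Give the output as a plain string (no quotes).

Answer: VPVTPVTPWPTPV

Derivation:
Token 1: literal('V'). Output: "V"
Token 2: literal('P'). Output: "VP"
Token 3: backref(off=2, len=1). Copied 'V' from pos 0. Output: "VPV"
Token 4: literal('T'). Output: "VPVT"
Token 5: backref(off=3, len=4) (overlapping!). Copied 'PVTP' from pos 1. Output: "VPVTPVTP"
Token 6: literal('W'). Output: "VPVTPVTPW"
Token 7: literal('P'). Output: "VPVTPVTPWP"
Token 8: backref(off=7, len=3). Copied 'TPV' from pos 3. Output: "VPVTPVTPWPTPV"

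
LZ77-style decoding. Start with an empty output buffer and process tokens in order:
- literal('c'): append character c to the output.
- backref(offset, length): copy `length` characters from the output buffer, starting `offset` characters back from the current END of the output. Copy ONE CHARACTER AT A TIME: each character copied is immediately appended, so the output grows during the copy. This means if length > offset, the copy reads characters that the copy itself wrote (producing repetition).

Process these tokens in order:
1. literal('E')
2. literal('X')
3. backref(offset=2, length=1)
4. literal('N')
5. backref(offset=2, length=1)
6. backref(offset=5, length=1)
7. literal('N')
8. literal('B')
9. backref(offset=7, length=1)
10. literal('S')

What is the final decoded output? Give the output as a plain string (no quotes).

Token 1: literal('E'). Output: "E"
Token 2: literal('X'). Output: "EX"
Token 3: backref(off=2, len=1). Copied 'E' from pos 0. Output: "EXE"
Token 4: literal('N'). Output: "EXEN"
Token 5: backref(off=2, len=1). Copied 'E' from pos 2. Output: "EXENE"
Token 6: backref(off=5, len=1). Copied 'E' from pos 0. Output: "EXENEE"
Token 7: literal('N'). Output: "EXENEEN"
Token 8: literal('B'). Output: "EXENEENB"
Token 9: backref(off=7, len=1). Copied 'X' from pos 1. Output: "EXENEENBX"
Token 10: literal('S'). Output: "EXENEENBXS"

Answer: EXENEENBXS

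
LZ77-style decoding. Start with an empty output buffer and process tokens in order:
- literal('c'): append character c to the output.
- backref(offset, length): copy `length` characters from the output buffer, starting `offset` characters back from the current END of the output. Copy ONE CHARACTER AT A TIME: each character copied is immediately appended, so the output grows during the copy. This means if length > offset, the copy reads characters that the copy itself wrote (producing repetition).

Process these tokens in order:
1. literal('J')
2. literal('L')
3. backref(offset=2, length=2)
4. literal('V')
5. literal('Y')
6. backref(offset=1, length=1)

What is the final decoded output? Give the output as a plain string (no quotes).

Answer: JLJLVYY

Derivation:
Token 1: literal('J'). Output: "J"
Token 2: literal('L'). Output: "JL"
Token 3: backref(off=2, len=2). Copied 'JL' from pos 0. Output: "JLJL"
Token 4: literal('V'). Output: "JLJLV"
Token 5: literal('Y'). Output: "JLJLVY"
Token 6: backref(off=1, len=1). Copied 'Y' from pos 5. Output: "JLJLVYY"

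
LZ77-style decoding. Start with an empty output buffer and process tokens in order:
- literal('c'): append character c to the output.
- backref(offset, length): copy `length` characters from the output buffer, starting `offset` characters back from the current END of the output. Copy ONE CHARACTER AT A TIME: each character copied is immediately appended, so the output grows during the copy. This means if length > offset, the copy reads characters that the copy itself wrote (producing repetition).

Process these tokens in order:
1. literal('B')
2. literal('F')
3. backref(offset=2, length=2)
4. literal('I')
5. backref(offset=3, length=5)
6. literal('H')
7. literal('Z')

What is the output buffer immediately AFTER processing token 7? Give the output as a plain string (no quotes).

Answer: BFBFIBFIBFHZ

Derivation:
Token 1: literal('B'). Output: "B"
Token 2: literal('F'). Output: "BF"
Token 3: backref(off=2, len=2). Copied 'BF' from pos 0. Output: "BFBF"
Token 4: literal('I'). Output: "BFBFI"
Token 5: backref(off=3, len=5) (overlapping!). Copied 'BFIBF' from pos 2. Output: "BFBFIBFIBF"
Token 6: literal('H'). Output: "BFBFIBFIBFH"
Token 7: literal('Z'). Output: "BFBFIBFIBFHZ"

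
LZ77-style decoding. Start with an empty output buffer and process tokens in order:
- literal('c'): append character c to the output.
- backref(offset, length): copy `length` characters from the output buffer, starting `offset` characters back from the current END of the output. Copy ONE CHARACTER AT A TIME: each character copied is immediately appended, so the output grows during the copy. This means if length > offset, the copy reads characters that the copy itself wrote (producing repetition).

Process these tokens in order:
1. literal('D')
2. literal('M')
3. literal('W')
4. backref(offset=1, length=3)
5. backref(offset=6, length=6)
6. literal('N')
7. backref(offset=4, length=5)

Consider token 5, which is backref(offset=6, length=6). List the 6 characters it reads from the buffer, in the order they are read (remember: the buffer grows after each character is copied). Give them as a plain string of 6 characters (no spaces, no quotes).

Token 1: literal('D'). Output: "D"
Token 2: literal('M'). Output: "DM"
Token 3: literal('W'). Output: "DMW"
Token 4: backref(off=1, len=3) (overlapping!). Copied 'WWW' from pos 2. Output: "DMWWWW"
Token 5: backref(off=6, len=6). Buffer before: "DMWWWW" (len 6)
  byte 1: read out[0]='D', append. Buffer now: "DMWWWWD"
  byte 2: read out[1]='M', append. Buffer now: "DMWWWWDM"
  byte 3: read out[2]='W', append. Buffer now: "DMWWWWDMW"
  byte 4: read out[3]='W', append. Buffer now: "DMWWWWDMWW"
  byte 5: read out[4]='W', append. Buffer now: "DMWWWWDMWWW"
  byte 6: read out[5]='W', append. Buffer now: "DMWWWWDMWWWW"

Answer: DMWWWW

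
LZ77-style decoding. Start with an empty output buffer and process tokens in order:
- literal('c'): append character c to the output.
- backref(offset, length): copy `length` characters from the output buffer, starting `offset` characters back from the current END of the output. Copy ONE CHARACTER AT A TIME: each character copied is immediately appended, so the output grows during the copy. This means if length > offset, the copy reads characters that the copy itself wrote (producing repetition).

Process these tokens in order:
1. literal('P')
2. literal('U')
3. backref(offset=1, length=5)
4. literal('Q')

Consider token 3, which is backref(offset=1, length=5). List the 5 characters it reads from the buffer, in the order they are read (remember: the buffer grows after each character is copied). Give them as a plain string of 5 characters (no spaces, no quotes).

Answer: UUUUU

Derivation:
Token 1: literal('P'). Output: "P"
Token 2: literal('U'). Output: "PU"
Token 3: backref(off=1, len=5). Buffer before: "PU" (len 2)
  byte 1: read out[1]='U', append. Buffer now: "PUU"
  byte 2: read out[2]='U', append. Buffer now: "PUUU"
  byte 3: read out[3]='U', append. Buffer now: "PUUUU"
  byte 4: read out[4]='U', append. Buffer now: "PUUUUU"
  byte 5: read out[5]='U', append. Buffer now: "PUUUUUU"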